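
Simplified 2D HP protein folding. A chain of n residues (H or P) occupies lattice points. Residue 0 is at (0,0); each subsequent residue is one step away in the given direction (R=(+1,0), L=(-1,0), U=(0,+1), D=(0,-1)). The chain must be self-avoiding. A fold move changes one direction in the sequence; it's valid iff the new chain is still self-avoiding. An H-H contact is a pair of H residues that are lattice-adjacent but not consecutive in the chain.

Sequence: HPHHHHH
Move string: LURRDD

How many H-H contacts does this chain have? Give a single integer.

Positions: [(0, 0), (-1, 0), (-1, 1), (0, 1), (1, 1), (1, 0), (1, -1)]
H-H contact: residue 0 @(0,0) - residue 5 @(1, 0)
H-H contact: residue 0 @(0,0) - residue 3 @(0, 1)

Answer: 2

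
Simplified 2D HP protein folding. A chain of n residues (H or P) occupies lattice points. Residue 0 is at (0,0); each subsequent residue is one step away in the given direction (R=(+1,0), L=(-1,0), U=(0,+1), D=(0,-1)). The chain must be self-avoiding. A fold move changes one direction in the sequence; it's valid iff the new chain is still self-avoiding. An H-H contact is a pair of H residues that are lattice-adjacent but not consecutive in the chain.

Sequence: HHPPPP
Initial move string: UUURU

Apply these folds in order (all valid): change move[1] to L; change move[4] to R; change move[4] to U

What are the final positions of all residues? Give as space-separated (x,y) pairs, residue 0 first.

Initial moves: UUURU
Fold: move[1]->L => ULURU (positions: [(0, 0), (0, 1), (-1, 1), (-1, 2), (0, 2), (0, 3)])
Fold: move[4]->R => ULURR (positions: [(0, 0), (0, 1), (-1, 1), (-1, 2), (0, 2), (1, 2)])
Fold: move[4]->U => ULURU (positions: [(0, 0), (0, 1), (-1, 1), (-1, 2), (0, 2), (0, 3)])

Answer: (0,0) (0,1) (-1,1) (-1,2) (0,2) (0,3)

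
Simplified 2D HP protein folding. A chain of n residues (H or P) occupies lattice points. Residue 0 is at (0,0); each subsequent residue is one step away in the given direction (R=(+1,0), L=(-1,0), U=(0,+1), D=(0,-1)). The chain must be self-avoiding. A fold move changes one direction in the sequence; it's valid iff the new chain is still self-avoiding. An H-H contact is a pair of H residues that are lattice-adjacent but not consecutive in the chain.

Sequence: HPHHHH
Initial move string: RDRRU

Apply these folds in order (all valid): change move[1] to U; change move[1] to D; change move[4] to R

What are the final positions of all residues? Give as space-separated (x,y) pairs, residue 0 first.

Initial moves: RDRRU
Fold: move[1]->U => RURRU (positions: [(0, 0), (1, 0), (1, 1), (2, 1), (3, 1), (3, 2)])
Fold: move[1]->D => RDRRU (positions: [(0, 0), (1, 0), (1, -1), (2, -1), (3, -1), (3, 0)])
Fold: move[4]->R => RDRRR (positions: [(0, 0), (1, 0), (1, -1), (2, -1), (3, -1), (4, -1)])

Answer: (0,0) (1,0) (1,-1) (2,-1) (3,-1) (4,-1)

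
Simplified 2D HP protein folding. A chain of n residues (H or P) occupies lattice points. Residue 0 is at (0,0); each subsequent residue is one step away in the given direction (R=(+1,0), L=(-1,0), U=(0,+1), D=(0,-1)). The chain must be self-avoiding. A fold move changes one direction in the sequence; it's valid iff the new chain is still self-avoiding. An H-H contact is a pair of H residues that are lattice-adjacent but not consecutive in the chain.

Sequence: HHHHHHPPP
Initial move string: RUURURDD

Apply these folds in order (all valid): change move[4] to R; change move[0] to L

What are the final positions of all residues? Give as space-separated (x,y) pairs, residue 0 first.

Answer: (0,0) (-1,0) (-1,1) (-1,2) (0,2) (1,2) (2,2) (2,1) (2,0)

Derivation:
Initial moves: RUURURDD
Fold: move[4]->R => RUURRRDD (positions: [(0, 0), (1, 0), (1, 1), (1, 2), (2, 2), (3, 2), (4, 2), (4, 1), (4, 0)])
Fold: move[0]->L => LUURRRDD (positions: [(0, 0), (-1, 0), (-1, 1), (-1, 2), (0, 2), (1, 2), (2, 2), (2, 1), (2, 0)])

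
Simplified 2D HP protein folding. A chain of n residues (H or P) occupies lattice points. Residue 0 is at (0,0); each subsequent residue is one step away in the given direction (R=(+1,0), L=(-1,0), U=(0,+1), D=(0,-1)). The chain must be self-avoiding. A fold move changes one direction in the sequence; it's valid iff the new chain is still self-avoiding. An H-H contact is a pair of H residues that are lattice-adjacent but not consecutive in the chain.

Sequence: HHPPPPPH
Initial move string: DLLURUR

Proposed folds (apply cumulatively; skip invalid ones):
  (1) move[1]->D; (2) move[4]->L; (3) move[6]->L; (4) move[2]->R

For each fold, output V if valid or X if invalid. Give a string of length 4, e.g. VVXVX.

Initial: DLLURUR -> [(0, 0), (0, -1), (-1, -1), (-2, -1), (-2, 0), (-1, 0), (-1, 1), (0, 1)]
Fold 1: move[1]->D => DDLURUR INVALID (collision), skipped
Fold 2: move[4]->L => DLLULUR VALID
Fold 3: move[6]->L => DLLULUL VALID
Fold 4: move[2]->R => DLRULUL INVALID (collision), skipped

Answer: XVVX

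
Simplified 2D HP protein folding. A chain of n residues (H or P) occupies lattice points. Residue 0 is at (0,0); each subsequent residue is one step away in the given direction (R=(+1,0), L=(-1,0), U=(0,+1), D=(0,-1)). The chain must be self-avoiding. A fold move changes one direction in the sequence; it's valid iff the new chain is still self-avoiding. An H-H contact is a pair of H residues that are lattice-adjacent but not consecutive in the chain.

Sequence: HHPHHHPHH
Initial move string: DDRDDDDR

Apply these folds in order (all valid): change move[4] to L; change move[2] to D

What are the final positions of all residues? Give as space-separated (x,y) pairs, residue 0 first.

Initial moves: DDRDDDDR
Fold: move[4]->L => DDRDLDDR (positions: [(0, 0), (0, -1), (0, -2), (1, -2), (1, -3), (0, -3), (0, -4), (0, -5), (1, -5)])
Fold: move[2]->D => DDDDLDDR (positions: [(0, 0), (0, -1), (0, -2), (0, -3), (0, -4), (-1, -4), (-1, -5), (-1, -6), (0, -6)])

Answer: (0,0) (0,-1) (0,-2) (0,-3) (0,-4) (-1,-4) (-1,-5) (-1,-6) (0,-6)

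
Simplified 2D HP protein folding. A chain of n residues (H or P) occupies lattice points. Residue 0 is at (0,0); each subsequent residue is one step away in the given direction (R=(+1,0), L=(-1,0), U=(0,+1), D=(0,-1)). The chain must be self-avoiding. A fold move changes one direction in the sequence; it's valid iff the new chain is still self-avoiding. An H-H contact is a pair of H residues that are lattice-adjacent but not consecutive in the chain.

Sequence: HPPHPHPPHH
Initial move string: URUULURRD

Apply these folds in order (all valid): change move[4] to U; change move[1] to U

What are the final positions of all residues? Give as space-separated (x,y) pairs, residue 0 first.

Answer: (0,0) (0,1) (0,2) (0,3) (0,4) (0,5) (0,6) (1,6) (2,6) (2,5)

Derivation:
Initial moves: URUULURRD
Fold: move[4]->U => URUUUURRD (positions: [(0, 0), (0, 1), (1, 1), (1, 2), (1, 3), (1, 4), (1, 5), (2, 5), (3, 5), (3, 4)])
Fold: move[1]->U => UUUUUURRD (positions: [(0, 0), (0, 1), (0, 2), (0, 3), (0, 4), (0, 5), (0, 6), (1, 6), (2, 6), (2, 5)])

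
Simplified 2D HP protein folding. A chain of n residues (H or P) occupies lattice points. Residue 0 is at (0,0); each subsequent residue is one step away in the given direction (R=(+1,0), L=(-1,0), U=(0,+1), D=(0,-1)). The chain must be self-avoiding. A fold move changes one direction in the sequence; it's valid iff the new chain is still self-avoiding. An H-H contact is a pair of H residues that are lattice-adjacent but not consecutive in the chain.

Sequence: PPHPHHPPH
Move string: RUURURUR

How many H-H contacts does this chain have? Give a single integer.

Answer: 0

Derivation:
Positions: [(0, 0), (1, 0), (1, 1), (1, 2), (2, 2), (2, 3), (3, 3), (3, 4), (4, 4)]
No H-H contacts found.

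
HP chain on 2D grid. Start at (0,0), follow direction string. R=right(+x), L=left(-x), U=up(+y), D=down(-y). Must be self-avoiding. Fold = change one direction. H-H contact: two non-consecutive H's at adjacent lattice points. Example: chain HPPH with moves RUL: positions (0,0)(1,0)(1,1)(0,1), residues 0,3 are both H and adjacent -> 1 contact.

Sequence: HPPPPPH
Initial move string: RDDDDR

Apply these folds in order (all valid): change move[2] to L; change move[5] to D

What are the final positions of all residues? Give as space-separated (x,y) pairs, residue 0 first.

Answer: (0,0) (1,0) (1,-1) (0,-1) (0,-2) (0,-3) (0,-4)

Derivation:
Initial moves: RDDDDR
Fold: move[2]->L => RDLDDR (positions: [(0, 0), (1, 0), (1, -1), (0, -1), (0, -2), (0, -3), (1, -3)])
Fold: move[5]->D => RDLDDD (positions: [(0, 0), (1, 0), (1, -1), (0, -1), (0, -2), (0, -3), (0, -4)])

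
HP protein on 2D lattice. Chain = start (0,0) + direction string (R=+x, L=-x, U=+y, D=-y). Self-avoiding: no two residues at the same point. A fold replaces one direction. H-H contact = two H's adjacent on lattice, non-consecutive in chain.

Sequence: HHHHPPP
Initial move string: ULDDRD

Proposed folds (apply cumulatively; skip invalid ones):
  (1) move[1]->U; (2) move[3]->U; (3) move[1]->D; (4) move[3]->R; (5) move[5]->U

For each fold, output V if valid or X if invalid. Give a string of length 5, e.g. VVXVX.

Answer: XXXXX

Derivation:
Initial: ULDDRD -> [(0, 0), (0, 1), (-1, 1), (-1, 0), (-1, -1), (0, -1), (0, -2)]
Fold 1: move[1]->U => UUDDRD INVALID (collision), skipped
Fold 2: move[3]->U => ULDURD INVALID (collision), skipped
Fold 3: move[1]->D => UDDDRD INVALID (collision), skipped
Fold 4: move[3]->R => ULDRRD INVALID (collision), skipped
Fold 5: move[5]->U => ULDDRU INVALID (collision), skipped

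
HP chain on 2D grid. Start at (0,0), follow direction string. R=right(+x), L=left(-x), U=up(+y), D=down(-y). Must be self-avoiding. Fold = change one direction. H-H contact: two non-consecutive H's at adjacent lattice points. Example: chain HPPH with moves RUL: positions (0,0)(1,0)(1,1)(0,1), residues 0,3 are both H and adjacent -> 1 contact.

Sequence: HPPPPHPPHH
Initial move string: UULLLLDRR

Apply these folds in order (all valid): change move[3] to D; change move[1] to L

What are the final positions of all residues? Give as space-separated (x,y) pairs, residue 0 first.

Answer: (0,0) (0,1) (-1,1) (-2,1) (-2,0) (-3,0) (-4,0) (-4,-1) (-3,-1) (-2,-1)

Derivation:
Initial moves: UULLLLDRR
Fold: move[3]->D => UULDLLDRR (positions: [(0, 0), (0, 1), (0, 2), (-1, 2), (-1, 1), (-2, 1), (-3, 1), (-3, 0), (-2, 0), (-1, 0)])
Fold: move[1]->L => ULLDLLDRR (positions: [(0, 0), (0, 1), (-1, 1), (-2, 1), (-2, 0), (-3, 0), (-4, 0), (-4, -1), (-3, -1), (-2, -1)])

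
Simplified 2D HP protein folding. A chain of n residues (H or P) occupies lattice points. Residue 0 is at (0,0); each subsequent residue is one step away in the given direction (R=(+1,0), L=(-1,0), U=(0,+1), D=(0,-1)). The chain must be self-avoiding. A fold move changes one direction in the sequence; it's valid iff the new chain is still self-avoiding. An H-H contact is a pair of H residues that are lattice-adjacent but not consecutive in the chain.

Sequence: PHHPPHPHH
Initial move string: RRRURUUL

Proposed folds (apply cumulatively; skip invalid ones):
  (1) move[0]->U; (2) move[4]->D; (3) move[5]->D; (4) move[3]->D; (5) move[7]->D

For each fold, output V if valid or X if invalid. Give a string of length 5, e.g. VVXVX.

Initial: RRRURUUL -> [(0, 0), (1, 0), (2, 0), (3, 0), (3, 1), (4, 1), (4, 2), (4, 3), (3, 3)]
Fold 1: move[0]->U => URRURUUL VALID
Fold 2: move[4]->D => URRUDUUL INVALID (collision), skipped
Fold 3: move[5]->D => URRURDUL INVALID (collision), skipped
Fold 4: move[3]->D => URRDRUUL VALID
Fold 5: move[7]->D => URRDRUUD INVALID (collision), skipped

Answer: VXXVX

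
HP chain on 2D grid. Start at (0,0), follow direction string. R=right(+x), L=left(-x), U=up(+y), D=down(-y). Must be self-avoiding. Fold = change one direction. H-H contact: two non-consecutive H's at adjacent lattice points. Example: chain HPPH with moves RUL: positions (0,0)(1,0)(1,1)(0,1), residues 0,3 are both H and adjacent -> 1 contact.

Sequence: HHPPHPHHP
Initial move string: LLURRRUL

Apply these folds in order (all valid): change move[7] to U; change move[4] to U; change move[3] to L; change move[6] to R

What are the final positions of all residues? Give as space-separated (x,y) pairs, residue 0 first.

Initial moves: LLURRRUL
Fold: move[7]->U => LLURRRUU (positions: [(0, 0), (-1, 0), (-2, 0), (-2, 1), (-1, 1), (0, 1), (1, 1), (1, 2), (1, 3)])
Fold: move[4]->U => LLURURUU (positions: [(0, 0), (-1, 0), (-2, 0), (-2, 1), (-1, 1), (-1, 2), (0, 2), (0, 3), (0, 4)])
Fold: move[3]->L => LLULURUU (positions: [(0, 0), (-1, 0), (-2, 0), (-2, 1), (-3, 1), (-3, 2), (-2, 2), (-2, 3), (-2, 4)])
Fold: move[6]->R => LLULURRU (positions: [(0, 0), (-1, 0), (-2, 0), (-2, 1), (-3, 1), (-3, 2), (-2, 2), (-1, 2), (-1, 3)])

Answer: (0,0) (-1,0) (-2,0) (-2,1) (-3,1) (-3,2) (-2,2) (-1,2) (-1,3)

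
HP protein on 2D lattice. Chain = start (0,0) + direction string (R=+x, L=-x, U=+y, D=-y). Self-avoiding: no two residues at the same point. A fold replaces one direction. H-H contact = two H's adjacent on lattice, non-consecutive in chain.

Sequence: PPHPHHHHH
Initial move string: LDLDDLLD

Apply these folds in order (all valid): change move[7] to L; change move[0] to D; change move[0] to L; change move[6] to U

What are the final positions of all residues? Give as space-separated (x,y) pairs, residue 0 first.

Answer: (0,0) (-1,0) (-1,-1) (-2,-1) (-2,-2) (-2,-3) (-3,-3) (-3,-2) (-4,-2)

Derivation:
Initial moves: LDLDDLLD
Fold: move[7]->L => LDLDDLLL (positions: [(0, 0), (-1, 0), (-1, -1), (-2, -1), (-2, -2), (-2, -3), (-3, -3), (-4, -3), (-5, -3)])
Fold: move[0]->D => DDLDDLLL (positions: [(0, 0), (0, -1), (0, -2), (-1, -2), (-1, -3), (-1, -4), (-2, -4), (-3, -4), (-4, -4)])
Fold: move[0]->L => LDLDDLLL (positions: [(0, 0), (-1, 0), (-1, -1), (-2, -1), (-2, -2), (-2, -3), (-3, -3), (-4, -3), (-5, -3)])
Fold: move[6]->U => LDLDDLUL (positions: [(0, 0), (-1, 0), (-1, -1), (-2, -1), (-2, -2), (-2, -3), (-3, -3), (-3, -2), (-4, -2)])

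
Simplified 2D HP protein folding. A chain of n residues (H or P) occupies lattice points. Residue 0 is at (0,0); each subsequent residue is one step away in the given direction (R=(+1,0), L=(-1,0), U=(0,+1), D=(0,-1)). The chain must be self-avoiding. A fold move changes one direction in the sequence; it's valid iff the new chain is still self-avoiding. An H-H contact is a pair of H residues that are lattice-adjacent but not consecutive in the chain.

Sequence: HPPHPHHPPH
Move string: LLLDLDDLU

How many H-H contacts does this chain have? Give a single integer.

Answer: 1

Derivation:
Positions: [(0, 0), (-1, 0), (-2, 0), (-3, 0), (-3, -1), (-4, -1), (-4, -2), (-4, -3), (-5, -3), (-5, -2)]
H-H contact: residue 6 @(-4,-2) - residue 9 @(-5, -2)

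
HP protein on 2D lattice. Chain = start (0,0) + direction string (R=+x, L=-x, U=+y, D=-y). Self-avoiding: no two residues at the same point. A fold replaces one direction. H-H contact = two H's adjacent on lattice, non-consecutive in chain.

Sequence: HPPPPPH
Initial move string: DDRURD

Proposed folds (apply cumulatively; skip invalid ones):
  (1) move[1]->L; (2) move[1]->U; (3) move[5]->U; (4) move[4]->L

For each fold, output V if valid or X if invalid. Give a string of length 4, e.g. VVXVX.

Answer: XXVX

Derivation:
Initial: DDRURD -> [(0, 0), (0, -1), (0, -2), (1, -2), (1, -1), (2, -1), (2, -2)]
Fold 1: move[1]->L => DLRURD INVALID (collision), skipped
Fold 2: move[1]->U => DURURD INVALID (collision), skipped
Fold 3: move[5]->U => DDRURU VALID
Fold 4: move[4]->L => DDRULU INVALID (collision), skipped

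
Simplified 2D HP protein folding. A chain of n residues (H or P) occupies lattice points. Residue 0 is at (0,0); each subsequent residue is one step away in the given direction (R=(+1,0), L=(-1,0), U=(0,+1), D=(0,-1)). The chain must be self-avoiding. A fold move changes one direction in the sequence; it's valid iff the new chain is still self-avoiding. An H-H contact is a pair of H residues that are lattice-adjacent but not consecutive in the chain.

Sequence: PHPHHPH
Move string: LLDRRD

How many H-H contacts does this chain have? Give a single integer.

Answer: 1

Derivation:
Positions: [(0, 0), (-1, 0), (-2, 0), (-2, -1), (-1, -1), (0, -1), (0, -2)]
H-H contact: residue 1 @(-1,0) - residue 4 @(-1, -1)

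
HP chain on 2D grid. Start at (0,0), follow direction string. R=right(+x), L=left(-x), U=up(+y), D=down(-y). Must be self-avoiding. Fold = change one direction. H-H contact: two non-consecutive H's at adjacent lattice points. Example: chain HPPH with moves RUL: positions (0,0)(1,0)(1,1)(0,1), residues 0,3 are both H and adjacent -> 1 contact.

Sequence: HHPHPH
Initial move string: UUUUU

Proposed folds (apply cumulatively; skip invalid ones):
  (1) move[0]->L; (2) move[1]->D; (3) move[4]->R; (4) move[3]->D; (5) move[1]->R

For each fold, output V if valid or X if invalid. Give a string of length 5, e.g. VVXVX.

Initial: UUUUU -> [(0, 0), (0, 1), (0, 2), (0, 3), (0, 4), (0, 5)]
Fold 1: move[0]->L => LUUUU VALID
Fold 2: move[1]->D => LDUUU INVALID (collision), skipped
Fold 3: move[4]->R => LUUUR VALID
Fold 4: move[3]->D => LUUDR INVALID (collision), skipped
Fold 5: move[1]->R => LRUUR INVALID (collision), skipped

Answer: VXVXX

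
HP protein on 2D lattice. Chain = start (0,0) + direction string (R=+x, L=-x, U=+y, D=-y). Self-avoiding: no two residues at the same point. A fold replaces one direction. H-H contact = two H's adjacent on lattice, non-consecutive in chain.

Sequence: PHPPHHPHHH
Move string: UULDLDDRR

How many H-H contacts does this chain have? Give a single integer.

Positions: [(0, 0), (0, 1), (0, 2), (-1, 2), (-1, 1), (-2, 1), (-2, 0), (-2, -1), (-1, -1), (0, -1)]
H-H contact: residue 1 @(0,1) - residue 4 @(-1, 1)

Answer: 1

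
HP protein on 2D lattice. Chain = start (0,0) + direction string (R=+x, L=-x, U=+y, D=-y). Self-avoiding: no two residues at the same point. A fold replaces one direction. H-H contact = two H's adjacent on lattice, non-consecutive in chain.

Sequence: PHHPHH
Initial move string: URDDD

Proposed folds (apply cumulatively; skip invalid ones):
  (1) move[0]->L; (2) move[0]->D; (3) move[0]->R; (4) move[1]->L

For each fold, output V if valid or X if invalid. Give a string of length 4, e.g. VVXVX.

Initial: URDDD -> [(0, 0), (0, 1), (1, 1), (1, 0), (1, -1), (1, -2)]
Fold 1: move[0]->L => LRDDD INVALID (collision), skipped
Fold 2: move[0]->D => DRDDD VALID
Fold 3: move[0]->R => RRDDD VALID
Fold 4: move[1]->L => RLDDD INVALID (collision), skipped

Answer: XVVX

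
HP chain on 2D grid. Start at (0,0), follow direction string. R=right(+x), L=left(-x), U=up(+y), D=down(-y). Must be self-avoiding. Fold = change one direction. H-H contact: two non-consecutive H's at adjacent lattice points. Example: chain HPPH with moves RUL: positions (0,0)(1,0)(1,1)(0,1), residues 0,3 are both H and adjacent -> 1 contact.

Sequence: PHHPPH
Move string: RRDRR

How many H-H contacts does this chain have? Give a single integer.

Answer: 0

Derivation:
Positions: [(0, 0), (1, 0), (2, 0), (2, -1), (3, -1), (4, -1)]
No H-H contacts found.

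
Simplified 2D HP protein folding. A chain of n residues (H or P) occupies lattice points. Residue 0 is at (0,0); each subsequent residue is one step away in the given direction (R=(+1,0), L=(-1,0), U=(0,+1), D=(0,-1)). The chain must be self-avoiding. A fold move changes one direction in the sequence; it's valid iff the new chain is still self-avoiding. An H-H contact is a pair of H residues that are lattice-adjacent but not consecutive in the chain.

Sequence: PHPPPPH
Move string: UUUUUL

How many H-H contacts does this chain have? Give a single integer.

Answer: 0

Derivation:
Positions: [(0, 0), (0, 1), (0, 2), (0, 3), (0, 4), (0, 5), (-1, 5)]
No H-H contacts found.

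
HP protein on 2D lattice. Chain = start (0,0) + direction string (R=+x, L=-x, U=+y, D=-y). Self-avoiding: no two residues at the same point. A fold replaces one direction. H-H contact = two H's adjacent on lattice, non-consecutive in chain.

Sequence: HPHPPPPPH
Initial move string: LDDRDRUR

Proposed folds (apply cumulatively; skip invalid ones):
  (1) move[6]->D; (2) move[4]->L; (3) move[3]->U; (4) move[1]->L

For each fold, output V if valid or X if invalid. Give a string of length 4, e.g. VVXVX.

Answer: VXXV

Derivation:
Initial: LDDRDRUR -> [(0, 0), (-1, 0), (-1, -1), (-1, -2), (0, -2), (0, -3), (1, -3), (1, -2), (2, -2)]
Fold 1: move[6]->D => LDDRDRDR VALID
Fold 2: move[4]->L => LDDRLRDR INVALID (collision), skipped
Fold 3: move[3]->U => LDDUDRDR INVALID (collision), skipped
Fold 4: move[1]->L => LLDRDRDR VALID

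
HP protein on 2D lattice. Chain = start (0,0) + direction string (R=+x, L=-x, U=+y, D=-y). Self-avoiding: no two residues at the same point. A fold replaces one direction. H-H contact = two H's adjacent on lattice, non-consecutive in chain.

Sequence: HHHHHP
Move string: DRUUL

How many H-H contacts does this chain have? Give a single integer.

Positions: [(0, 0), (0, -1), (1, -1), (1, 0), (1, 1), (0, 1)]
H-H contact: residue 0 @(0,0) - residue 3 @(1, 0)

Answer: 1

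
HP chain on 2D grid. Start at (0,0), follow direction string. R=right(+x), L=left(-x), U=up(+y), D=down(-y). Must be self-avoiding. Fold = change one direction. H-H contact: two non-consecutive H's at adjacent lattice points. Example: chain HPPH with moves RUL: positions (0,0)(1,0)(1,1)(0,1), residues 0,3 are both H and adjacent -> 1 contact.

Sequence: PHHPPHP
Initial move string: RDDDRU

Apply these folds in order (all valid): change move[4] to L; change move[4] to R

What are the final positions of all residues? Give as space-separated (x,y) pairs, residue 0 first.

Answer: (0,0) (1,0) (1,-1) (1,-2) (1,-3) (2,-3) (2,-2)

Derivation:
Initial moves: RDDDRU
Fold: move[4]->L => RDDDLU (positions: [(0, 0), (1, 0), (1, -1), (1, -2), (1, -3), (0, -3), (0, -2)])
Fold: move[4]->R => RDDDRU (positions: [(0, 0), (1, 0), (1, -1), (1, -2), (1, -3), (2, -3), (2, -2)])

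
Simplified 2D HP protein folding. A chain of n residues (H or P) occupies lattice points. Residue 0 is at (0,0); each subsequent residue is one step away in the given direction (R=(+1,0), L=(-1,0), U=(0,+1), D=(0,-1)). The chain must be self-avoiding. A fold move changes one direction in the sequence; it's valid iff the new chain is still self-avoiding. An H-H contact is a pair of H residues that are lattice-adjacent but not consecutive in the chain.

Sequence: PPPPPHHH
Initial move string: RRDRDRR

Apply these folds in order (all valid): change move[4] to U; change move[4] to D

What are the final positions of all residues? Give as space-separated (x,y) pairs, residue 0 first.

Answer: (0,0) (1,0) (2,0) (2,-1) (3,-1) (3,-2) (4,-2) (5,-2)

Derivation:
Initial moves: RRDRDRR
Fold: move[4]->U => RRDRURR (positions: [(0, 0), (1, 0), (2, 0), (2, -1), (3, -1), (3, 0), (4, 0), (5, 0)])
Fold: move[4]->D => RRDRDRR (positions: [(0, 0), (1, 0), (2, 0), (2, -1), (3, -1), (3, -2), (4, -2), (5, -2)])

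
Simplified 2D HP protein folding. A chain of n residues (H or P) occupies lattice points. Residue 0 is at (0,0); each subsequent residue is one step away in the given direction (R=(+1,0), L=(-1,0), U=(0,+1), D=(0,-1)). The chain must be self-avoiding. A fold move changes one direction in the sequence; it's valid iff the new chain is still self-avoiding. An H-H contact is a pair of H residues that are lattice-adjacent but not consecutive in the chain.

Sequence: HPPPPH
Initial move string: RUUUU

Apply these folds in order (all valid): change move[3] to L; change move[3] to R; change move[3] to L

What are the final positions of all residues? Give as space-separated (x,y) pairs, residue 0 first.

Answer: (0,0) (1,0) (1,1) (1,2) (0,2) (0,3)

Derivation:
Initial moves: RUUUU
Fold: move[3]->L => RUULU (positions: [(0, 0), (1, 0), (1, 1), (1, 2), (0, 2), (0, 3)])
Fold: move[3]->R => RUURU (positions: [(0, 0), (1, 0), (1, 1), (1, 2), (2, 2), (2, 3)])
Fold: move[3]->L => RUULU (positions: [(0, 0), (1, 0), (1, 1), (1, 2), (0, 2), (0, 3)])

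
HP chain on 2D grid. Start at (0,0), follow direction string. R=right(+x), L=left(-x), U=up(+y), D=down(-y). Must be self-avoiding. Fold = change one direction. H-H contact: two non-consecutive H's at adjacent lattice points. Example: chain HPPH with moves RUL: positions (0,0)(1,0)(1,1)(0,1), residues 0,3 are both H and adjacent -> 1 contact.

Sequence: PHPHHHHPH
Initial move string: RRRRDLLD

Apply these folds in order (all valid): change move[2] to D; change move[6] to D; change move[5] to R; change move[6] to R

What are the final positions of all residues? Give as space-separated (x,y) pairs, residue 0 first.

Initial moves: RRRRDLLD
Fold: move[2]->D => RRDRDLLD (positions: [(0, 0), (1, 0), (2, 0), (2, -1), (3, -1), (3, -2), (2, -2), (1, -2), (1, -3)])
Fold: move[6]->D => RRDRDLDD (positions: [(0, 0), (1, 0), (2, 0), (2, -1), (3, -1), (3, -2), (2, -2), (2, -3), (2, -4)])
Fold: move[5]->R => RRDRDRDD (positions: [(0, 0), (1, 0), (2, 0), (2, -1), (3, -1), (3, -2), (4, -2), (4, -3), (4, -4)])
Fold: move[6]->R => RRDRDRRD (positions: [(0, 0), (1, 0), (2, 0), (2, -1), (3, -1), (3, -2), (4, -2), (5, -2), (5, -3)])

Answer: (0,0) (1,0) (2,0) (2,-1) (3,-1) (3,-2) (4,-2) (5,-2) (5,-3)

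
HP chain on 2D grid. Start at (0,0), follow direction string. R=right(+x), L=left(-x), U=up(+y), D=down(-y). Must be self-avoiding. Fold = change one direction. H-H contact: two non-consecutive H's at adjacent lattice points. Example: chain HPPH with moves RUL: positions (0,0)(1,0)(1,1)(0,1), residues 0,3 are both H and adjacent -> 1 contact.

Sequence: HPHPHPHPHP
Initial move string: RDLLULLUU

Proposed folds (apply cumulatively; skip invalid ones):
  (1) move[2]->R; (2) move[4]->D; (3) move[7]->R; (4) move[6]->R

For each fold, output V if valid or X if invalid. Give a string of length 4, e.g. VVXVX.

Answer: XVXX

Derivation:
Initial: RDLLULLUU -> [(0, 0), (1, 0), (1, -1), (0, -1), (-1, -1), (-1, 0), (-2, 0), (-3, 0), (-3, 1), (-3, 2)]
Fold 1: move[2]->R => RDRLULLUU INVALID (collision), skipped
Fold 2: move[4]->D => RDLLDLLUU VALID
Fold 3: move[7]->R => RDLLDLLRU INVALID (collision), skipped
Fold 4: move[6]->R => RDLLDLRUU INVALID (collision), skipped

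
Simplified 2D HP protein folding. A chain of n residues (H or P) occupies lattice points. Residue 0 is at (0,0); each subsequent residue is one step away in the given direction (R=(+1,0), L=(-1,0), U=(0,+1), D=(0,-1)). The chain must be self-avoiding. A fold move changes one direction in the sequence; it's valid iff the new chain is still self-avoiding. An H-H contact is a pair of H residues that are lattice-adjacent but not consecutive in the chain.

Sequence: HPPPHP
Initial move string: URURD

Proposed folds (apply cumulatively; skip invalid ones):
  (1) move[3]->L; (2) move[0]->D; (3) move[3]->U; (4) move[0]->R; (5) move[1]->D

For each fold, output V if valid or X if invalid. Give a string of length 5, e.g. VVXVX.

Initial: URURD -> [(0, 0), (0, 1), (1, 1), (1, 2), (2, 2), (2, 1)]
Fold 1: move[3]->L => URULD INVALID (collision), skipped
Fold 2: move[0]->D => DRURD VALID
Fold 3: move[3]->U => DRUUD INVALID (collision), skipped
Fold 4: move[0]->R => RRURD VALID
Fold 5: move[1]->D => RDURD INVALID (collision), skipped

Answer: XVXVX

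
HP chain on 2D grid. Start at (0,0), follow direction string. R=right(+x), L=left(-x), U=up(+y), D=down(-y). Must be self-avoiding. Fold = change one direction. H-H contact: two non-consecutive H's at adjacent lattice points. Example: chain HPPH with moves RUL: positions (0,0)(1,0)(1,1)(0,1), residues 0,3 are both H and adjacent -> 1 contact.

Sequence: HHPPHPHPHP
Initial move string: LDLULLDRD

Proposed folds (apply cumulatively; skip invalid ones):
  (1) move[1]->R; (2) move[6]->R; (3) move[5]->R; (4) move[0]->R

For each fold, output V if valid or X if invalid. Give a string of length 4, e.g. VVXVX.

Answer: XXXX

Derivation:
Initial: LDLULLDRD -> [(0, 0), (-1, 0), (-1, -1), (-2, -1), (-2, 0), (-3, 0), (-4, 0), (-4, -1), (-3, -1), (-3, -2)]
Fold 1: move[1]->R => LRLULLDRD INVALID (collision), skipped
Fold 2: move[6]->R => LDLULLRRD INVALID (collision), skipped
Fold 3: move[5]->R => LDLULRDRD INVALID (collision), skipped
Fold 4: move[0]->R => RDLULLDRD INVALID (collision), skipped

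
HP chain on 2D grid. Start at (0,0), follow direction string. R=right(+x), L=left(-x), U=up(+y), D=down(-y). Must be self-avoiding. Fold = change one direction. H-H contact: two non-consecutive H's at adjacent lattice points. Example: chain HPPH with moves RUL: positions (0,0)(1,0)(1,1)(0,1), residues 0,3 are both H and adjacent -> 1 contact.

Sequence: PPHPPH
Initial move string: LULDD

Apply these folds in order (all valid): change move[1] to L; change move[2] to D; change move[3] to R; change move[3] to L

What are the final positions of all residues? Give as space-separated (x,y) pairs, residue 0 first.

Answer: (0,0) (-1,0) (-2,0) (-2,-1) (-3,-1) (-3,-2)

Derivation:
Initial moves: LULDD
Fold: move[1]->L => LLLDD (positions: [(0, 0), (-1, 0), (-2, 0), (-3, 0), (-3, -1), (-3, -2)])
Fold: move[2]->D => LLDDD (positions: [(0, 0), (-1, 0), (-2, 0), (-2, -1), (-2, -2), (-2, -3)])
Fold: move[3]->R => LLDRD (positions: [(0, 0), (-1, 0), (-2, 0), (-2, -1), (-1, -1), (-1, -2)])
Fold: move[3]->L => LLDLD (positions: [(0, 0), (-1, 0), (-2, 0), (-2, -1), (-3, -1), (-3, -2)])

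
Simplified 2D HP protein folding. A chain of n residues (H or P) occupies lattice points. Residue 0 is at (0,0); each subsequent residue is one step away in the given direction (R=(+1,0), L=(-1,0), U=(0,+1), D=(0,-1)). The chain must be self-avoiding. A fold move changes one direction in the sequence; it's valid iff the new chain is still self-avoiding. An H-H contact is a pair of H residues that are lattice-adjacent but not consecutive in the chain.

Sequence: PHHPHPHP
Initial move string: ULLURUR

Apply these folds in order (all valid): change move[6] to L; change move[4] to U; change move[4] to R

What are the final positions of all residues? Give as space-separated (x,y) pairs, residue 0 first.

Initial moves: ULLURUR
Fold: move[6]->L => ULLURUL (positions: [(0, 0), (0, 1), (-1, 1), (-2, 1), (-2, 2), (-1, 2), (-1, 3), (-2, 3)])
Fold: move[4]->U => ULLUUUL (positions: [(0, 0), (0, 1), (-1, 1), (-2, 1), (-2, 2), (-2, 3), (-2, 4), (-3, 4)])
Fold: move[4]->R => ULLURUL (positions: [(0, 0), (0, 1), (-1, 1), (-2, 1), (-2, 2), (-1, 2), (-1, 3), (-2, 3)])

Answer: (0,0) (0,1) (-1,1) (-2,1) (-2,2) (-1,2) (-1,3) (-2,3)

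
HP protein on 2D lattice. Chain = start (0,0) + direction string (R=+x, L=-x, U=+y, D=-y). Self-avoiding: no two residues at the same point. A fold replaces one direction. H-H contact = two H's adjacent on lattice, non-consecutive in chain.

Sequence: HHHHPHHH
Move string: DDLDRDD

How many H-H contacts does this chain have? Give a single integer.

Positions: [(0, 0), (0, -1), (0, -2), (-1, -2), (-1, -3), (0, -3), (0, -4), (0, -5)]
H-H contact: residue 2 @(0,-2) - residue 5 @(0, -3)

Answer: 1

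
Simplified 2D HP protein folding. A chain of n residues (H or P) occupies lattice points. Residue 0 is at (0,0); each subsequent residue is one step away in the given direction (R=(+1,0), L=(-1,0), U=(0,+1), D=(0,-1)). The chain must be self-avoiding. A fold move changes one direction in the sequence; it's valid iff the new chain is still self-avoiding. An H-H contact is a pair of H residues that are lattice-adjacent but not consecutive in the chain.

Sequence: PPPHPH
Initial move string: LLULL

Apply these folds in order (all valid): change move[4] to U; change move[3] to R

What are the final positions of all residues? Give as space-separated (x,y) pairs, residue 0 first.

Answer: (0,0) (-1,0) (-2,0) (-2,1) (-1,1) (-1,2)

Derivation:
Initial moves: LLULL
Fold: move[4]->U => LLULU (positions: [(0, 0), (-1, 0), (-2, 0), (-2, 1), (-3, 1), (-3, 2)])
Fold: move[3]->R => LLURU (positions: [(0, 0), (-1, 0), (-2, 0), (-2, 1), (-1, 1), (-1, 2)])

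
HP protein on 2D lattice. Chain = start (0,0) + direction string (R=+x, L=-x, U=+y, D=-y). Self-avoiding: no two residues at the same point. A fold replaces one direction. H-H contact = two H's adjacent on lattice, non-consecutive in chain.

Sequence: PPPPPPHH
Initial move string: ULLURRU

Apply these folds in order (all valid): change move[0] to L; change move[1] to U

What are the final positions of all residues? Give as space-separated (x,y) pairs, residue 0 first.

Answer: (0,0) (-1,0) (-1,1) (-2,1) (-2,2) (-1,2) (0,2) (0,3)

Derivation:
Initial moves: ULLURRU
Fold: move[0]->L => LLLURRU (positions: [(0, 0), (-1, 0), (-2, 0), (-3, 0), (-3, 1), (-2, 1), (-1, 1), (-1, 2)])
Fold: move[1]->U => LULURRU (positions: [(0, 0), (-1, 0), (-1, 1), (-2, 1), (-2, 2), (-1, 2), (0, 2), (0, 3)])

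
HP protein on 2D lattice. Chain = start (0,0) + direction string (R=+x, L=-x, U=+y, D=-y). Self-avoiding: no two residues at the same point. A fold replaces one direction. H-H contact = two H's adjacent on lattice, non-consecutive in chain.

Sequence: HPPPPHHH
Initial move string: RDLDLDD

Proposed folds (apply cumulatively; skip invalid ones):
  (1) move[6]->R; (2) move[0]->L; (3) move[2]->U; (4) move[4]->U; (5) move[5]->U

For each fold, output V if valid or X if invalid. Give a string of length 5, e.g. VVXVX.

Initial: RDLDLDD -> [(0, 0), (1, 0), (1, -1), (0, -1), (0, -2), (-1, -2), (-1, -3), (-1, -4)]
Fold 1: move[6]->R => RDLDLDR VALID
Fold 2: move[0]->L => LDLDLDR VALID
Fold 3: move[2]->U => LDUDLDR INVALID (collision), skipped
Fold 4: move[4]->U => LDLDUDR INVALID (collision), skipped
Fold 5: move[5]->U => LDLDLUR INVALID (collision), skipped

Answer: VVXXX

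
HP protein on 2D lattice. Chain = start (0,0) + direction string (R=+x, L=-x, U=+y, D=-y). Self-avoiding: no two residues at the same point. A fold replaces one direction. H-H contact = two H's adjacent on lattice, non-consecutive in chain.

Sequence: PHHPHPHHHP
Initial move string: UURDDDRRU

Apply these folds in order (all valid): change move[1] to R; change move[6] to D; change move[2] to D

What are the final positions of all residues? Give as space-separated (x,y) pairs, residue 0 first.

Initial moves: UURDDDRRU
Fold: move[1]->R => URRDDDRRU (positions: [(0, 0), (0, 1), (1, 1), (2, 1), (2, 0), (2, -1), (2, -2), (3, -2), (4, -2), (4, -1)])
Fold: move[6]->D => URRDDDDRU (positions: [(0, 0), (0, 1), (1, 1), (2, 1), (2, 0), (2, -1), (2, -2), (2, -3), (3, -3), (3, -2)])
Fold: move[2]->D => URDDDDDRU (positions: [(0, 0), (0, 1), (1, 1), (1, 0), (1, -1), (1, -2), (1, -3), (1, -4), (2, -4), (2, -3)])

Answer: (0,0) (0,1) (1,1) (1,0) (1,-1) (1,-2) (1,-3) (1,-4) (2,-4) (2,-3)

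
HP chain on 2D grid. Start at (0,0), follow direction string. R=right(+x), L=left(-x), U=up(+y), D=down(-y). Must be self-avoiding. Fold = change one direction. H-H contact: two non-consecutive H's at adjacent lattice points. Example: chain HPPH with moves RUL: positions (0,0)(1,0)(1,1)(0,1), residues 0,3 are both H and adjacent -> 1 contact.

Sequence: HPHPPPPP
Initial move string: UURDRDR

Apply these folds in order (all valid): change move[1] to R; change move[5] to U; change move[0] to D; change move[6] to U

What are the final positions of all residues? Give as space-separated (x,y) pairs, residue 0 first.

Answer: (0,0) (0,-1) (1,-1) (2,-1) (2,-2) (3,-2) (3,-1) (3,0)

Derivation:
Initial moves: UURDRDR
Fold: move[1]->R => URRDRDR (positions: [(0, 0), (0, 1), (1, 1), (2, 1), (2, 0), (3, 0), (3, -1), (4, -1)])
Fold: move[5]->U => URRDRUR (positions: [(0, 0), (0, 1), (1, 1), (2, 1), (2, 0), (3, 0), (3, 1), (4, 1)])
Fold: move[0]->D => DRRDRUR (positions: [(0, 0), (0, -1), (1, -1), (2, -1), (2, -2), (3, -2), (3, -1), (4, -1)])
Fold: move[6]->U => DRRDRUU (positions: [(0, 0), (0, -1), (1, -1), (2, -1), (2, -2), (3, -2), (3, -1), (3, 0)])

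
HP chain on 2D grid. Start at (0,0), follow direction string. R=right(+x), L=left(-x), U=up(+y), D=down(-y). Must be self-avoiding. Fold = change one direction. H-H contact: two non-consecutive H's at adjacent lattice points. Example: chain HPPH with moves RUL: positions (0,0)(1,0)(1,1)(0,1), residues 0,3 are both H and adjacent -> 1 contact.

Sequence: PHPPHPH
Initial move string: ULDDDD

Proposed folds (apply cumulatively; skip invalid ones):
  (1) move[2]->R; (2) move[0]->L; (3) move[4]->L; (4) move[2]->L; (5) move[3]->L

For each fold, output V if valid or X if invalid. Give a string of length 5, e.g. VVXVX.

Answer: XVVVV

Derivation:
Initial: ULDDDD -> [(0, 0), (0, 1), (-1, 1), (-1, 0), (-1, -1), (-1, -2), (-1, -3)]
Fold 1: move[2]->R => ULRDDD INVALID (collision), skipped
Fold 2: move[0]->L => LLDDDD VALID
Fold 3: move[4]->L => LLDDLD VALID
Fold 4: move[2]->L => LLLDLD VALID
Fold 5: move[3]->L => LLLLLD VALID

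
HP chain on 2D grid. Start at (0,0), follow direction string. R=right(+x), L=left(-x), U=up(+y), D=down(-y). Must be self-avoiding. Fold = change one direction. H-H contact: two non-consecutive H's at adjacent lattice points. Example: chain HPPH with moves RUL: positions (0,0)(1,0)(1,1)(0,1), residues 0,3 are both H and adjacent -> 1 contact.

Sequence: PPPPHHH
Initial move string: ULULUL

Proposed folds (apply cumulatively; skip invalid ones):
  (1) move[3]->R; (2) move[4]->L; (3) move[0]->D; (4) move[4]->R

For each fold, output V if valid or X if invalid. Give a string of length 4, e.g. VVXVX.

Answer: VXXX

Derivation:
Initial: ULULUL -> [(0, 0), (0, 1), (-1, 1), (-1, 2), (-2, 2), (-2, 3), (-3, 3)]
Fold 1: move[3]->R => ULURUL VALID
Fold 2: move[4]->L => ULURLL INVALID (collision), skipped
Fold 3: move[0]->D => DLURUL INVALID (collision), skipped
Fold 4: move[4]->R => ULURRL INVALID (collision), skipped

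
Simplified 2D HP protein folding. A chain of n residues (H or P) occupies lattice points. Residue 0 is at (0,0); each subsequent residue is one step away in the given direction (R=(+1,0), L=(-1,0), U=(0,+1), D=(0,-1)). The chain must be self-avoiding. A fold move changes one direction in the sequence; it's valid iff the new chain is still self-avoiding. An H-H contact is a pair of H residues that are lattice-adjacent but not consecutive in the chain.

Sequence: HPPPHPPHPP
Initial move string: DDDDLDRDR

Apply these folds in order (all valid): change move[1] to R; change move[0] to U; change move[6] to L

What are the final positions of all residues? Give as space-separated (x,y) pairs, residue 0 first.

Answer: (0,0) (0,1) (1,1) (1,0) (1,-1) (0,-1) (0,-2) (-1,-2) (-1,-3) (0,-3)

Derivation:
Initial moves: DDDDLDRDR
Fold: move[1]->R => DRDDLDRDR (positions: [(0, 0), (0, -1), (1, -1), (1, -2), (1, -3), (0, -3), (0, -4), (1, -4), (1, -5), (2, -5)])
Fold: move[0]->U => URDDLDRDR (positions: [(0, 0), (0, 1), (1, 1), (1, 0), (1, -1), (0, -1), (0, -2), (1, -2), (1, -3), (2, -3)])
Fold: move[6]->L => URDDLDLDR (positions: [(0, 0), (0, 1), (1, 1), (1, 0), (1, -1), (0, -1), (0, -2), (-1, -2), (-1, -3), (0, -3)])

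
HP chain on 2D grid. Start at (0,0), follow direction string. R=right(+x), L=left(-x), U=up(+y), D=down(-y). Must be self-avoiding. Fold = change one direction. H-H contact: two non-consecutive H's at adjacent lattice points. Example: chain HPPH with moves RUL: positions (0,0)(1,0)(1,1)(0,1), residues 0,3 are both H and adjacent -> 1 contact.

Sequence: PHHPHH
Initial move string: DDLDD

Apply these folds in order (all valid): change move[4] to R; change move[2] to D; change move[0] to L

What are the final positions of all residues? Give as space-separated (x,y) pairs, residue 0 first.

Answer: (0,0) (-1,0) (-1,-1) (-1,-2) (-1,-3) (0,-3)

Derivation:
Initial moves: DDLDD
Fold: move[4]->R => DDLDR (positions: [(0, 0), (0, -1), (0, -2), (-1, -2), (-1, -3), (0, -3)])
Fold: move[2]->D => DDDDR (positions: [(0, 0), (0, -1), (0, -2), (0, -3), (0, -4), (1, -4)])
Fold: move[0]->L => LDDDR (positions: [(0, 0), (-1, 0), (-1, -1), (-1, -2), (-1, -3), (0, -3)])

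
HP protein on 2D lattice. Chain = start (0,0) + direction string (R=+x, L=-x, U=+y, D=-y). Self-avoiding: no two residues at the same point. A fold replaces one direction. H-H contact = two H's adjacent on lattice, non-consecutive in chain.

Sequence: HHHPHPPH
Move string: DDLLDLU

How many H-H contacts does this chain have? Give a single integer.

Positions: [(0, 0), (0, -1), (0, -2), (-1, -2), (-2, -2), (-2, -3), (-3, -3), (-3, -2)]
H-H contact: residue 4 @(-2,-2) - residue 7 @(-3, -2)

Answer: 1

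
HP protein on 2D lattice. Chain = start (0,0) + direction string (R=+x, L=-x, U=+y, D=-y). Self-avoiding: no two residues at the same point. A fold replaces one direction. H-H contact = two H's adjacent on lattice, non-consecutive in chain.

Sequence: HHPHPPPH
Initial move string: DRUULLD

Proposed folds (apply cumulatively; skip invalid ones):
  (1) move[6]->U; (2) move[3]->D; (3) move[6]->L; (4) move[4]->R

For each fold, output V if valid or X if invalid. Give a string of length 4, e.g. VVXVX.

Answer: VXVX

Derivation:
Initial: DRUULLD -> [(0, 0), (0, -1), (1, -1), (1, 0), (1, 1), (0, 1), (-1, 1), (-1, 0)]
Fold 1: move[6]->U => DRUULLU VALID
Fold 2: move[3]->D => DRUDLLU INVALID (collision), skipped
Fold 3: move[6]->L => DRUULLL VALID
Fold 4: move[4]->R => DRUURLL INVALID (collision), skipped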